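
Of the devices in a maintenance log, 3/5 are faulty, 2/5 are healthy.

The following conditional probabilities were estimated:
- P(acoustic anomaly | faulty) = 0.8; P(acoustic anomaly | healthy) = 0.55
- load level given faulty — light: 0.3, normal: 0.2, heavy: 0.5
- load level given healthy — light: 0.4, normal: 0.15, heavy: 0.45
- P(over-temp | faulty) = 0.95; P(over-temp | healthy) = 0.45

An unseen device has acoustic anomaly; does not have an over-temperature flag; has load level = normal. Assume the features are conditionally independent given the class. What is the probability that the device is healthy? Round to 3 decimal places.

0.791

faulty: 0.6 × 0.8 × 0.2 × (1−0.95) = 0.0048
healthy: 0.4 × 0.55 × 0.15 × (1−0.45) = 0.01815
P(healthy | x) = 0.01815 / 0.02295 ≈ 0.791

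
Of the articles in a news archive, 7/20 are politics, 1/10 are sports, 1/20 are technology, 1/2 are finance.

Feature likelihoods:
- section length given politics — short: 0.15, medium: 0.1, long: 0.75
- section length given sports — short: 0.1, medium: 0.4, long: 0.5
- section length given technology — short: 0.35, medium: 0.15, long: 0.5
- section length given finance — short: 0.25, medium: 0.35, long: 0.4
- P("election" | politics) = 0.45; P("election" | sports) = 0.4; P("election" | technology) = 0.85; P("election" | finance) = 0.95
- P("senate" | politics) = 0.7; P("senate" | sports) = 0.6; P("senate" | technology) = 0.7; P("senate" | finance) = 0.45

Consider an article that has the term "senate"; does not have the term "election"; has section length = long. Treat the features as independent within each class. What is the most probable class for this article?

politics

politics: 0.35 × 0.75 × (1−0.45) × 0.7 = 0.1010625
sports: 0.1 × 0.5 × (1−0.4) × 0.6 = 0.018
technology: 0.05 × 0.5 × (1−0.85) × 0.7 = 0.002625
finance: 0.5 × 0.4 × (1−0.95) × 0.45 = 0.0045
Highest score → politics.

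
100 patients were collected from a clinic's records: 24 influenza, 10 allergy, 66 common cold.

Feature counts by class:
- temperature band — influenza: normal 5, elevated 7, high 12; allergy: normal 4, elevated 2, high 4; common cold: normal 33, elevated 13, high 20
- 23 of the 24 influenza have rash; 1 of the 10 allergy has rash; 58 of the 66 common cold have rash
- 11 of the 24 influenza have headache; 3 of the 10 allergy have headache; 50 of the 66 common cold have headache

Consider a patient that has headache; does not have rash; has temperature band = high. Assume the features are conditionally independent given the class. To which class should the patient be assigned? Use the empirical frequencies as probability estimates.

common cold

influenza: (24/100) × (12/24) × (1/24) × (11/24) ≈ 0.00229167
allergy: (10/100) × (4/10) × (9/10) × (3/10) = 0.0108
common cold: (66/100) × (20/66) × (8/66) × (50/66) ≈ 0.0183655
Highest score → common cold.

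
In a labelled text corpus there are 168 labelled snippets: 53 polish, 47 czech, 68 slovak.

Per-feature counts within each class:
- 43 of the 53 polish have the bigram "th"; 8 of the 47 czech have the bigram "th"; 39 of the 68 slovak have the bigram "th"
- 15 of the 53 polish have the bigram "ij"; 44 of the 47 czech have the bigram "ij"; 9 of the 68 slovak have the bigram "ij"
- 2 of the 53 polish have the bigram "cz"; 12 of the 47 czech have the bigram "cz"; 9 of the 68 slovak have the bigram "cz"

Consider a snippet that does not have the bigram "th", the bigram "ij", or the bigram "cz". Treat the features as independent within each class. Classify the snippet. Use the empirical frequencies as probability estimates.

slovak

polish: (53/168) × (10/53) × (38/53) × (51/53) ≈ 0.041067
czech: (47/168) × (39/47) × (3/47) × (35/47) ≈ 0.0110344
slovak: (68/168) × (29/68) × (59/68) × (59/68) ≈ 0.12995
Highest score → slovak.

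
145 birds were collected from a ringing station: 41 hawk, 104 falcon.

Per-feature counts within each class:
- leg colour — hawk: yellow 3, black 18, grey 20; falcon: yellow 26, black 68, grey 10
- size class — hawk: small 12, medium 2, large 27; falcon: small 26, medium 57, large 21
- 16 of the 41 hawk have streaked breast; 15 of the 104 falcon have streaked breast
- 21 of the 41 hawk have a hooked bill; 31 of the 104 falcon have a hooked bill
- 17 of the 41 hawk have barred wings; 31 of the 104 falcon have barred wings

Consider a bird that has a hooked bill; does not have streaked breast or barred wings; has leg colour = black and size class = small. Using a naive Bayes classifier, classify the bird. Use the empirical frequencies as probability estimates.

falcon

hawk: (41/145) × (18/41) × (12/41) × (25/41) × (21/41) × (24/41) ≈ 0.00664234
falcon: (104/145) × (68/104) × (26/104) × (89/104) × (31/104) × (73/104) ≈ 0.0209921
Highest score → falcon.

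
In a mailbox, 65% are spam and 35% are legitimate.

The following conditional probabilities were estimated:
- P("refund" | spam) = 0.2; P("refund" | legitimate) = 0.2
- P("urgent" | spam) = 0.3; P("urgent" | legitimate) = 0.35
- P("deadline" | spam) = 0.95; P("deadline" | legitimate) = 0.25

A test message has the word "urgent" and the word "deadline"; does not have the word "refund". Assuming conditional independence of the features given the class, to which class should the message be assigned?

spam: 0.65 × (1−0.2) × 0.3 × 0.95 = 0.1482
legitimate: 0.35 × (1−0.2) × 0.35 × 0.25 = 0.0245
Highest score → spam.

spam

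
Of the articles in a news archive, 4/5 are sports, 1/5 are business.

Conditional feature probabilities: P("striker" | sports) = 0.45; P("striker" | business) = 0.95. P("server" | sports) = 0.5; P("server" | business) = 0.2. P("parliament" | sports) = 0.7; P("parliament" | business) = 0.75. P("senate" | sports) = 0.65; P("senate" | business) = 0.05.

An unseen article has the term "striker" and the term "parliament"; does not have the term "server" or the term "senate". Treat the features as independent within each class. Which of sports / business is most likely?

sports: 0.8 × 0.45 × (1−0.5) × 0.7 × (1−0.65) = 0.0441
business: 0.2 × 0.95 × (1−0.2) × 0.75 × (1−0.05) = 0.1083
Highest score → business.

business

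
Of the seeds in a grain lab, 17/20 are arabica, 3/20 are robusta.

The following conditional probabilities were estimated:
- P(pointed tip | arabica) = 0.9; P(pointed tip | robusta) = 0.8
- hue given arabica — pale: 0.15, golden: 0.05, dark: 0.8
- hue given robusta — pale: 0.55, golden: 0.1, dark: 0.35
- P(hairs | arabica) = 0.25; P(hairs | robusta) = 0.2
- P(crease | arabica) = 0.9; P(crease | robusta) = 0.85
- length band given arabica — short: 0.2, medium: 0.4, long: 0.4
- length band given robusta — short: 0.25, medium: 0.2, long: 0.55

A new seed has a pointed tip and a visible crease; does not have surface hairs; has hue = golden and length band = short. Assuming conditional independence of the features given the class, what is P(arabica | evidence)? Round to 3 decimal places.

arabica: 0.85 × 0.9 × 0.05 × (1−0.25) × 0.9 × 0.2 = 0.00516375
robusta: 0.15 × 0.8 × 0.1 × (1−0.2) × 0.85 × 0.25 = 0.00204
P(arabica | x) = 0.00516375 / 0.00720375 ≈ 0.717

0.717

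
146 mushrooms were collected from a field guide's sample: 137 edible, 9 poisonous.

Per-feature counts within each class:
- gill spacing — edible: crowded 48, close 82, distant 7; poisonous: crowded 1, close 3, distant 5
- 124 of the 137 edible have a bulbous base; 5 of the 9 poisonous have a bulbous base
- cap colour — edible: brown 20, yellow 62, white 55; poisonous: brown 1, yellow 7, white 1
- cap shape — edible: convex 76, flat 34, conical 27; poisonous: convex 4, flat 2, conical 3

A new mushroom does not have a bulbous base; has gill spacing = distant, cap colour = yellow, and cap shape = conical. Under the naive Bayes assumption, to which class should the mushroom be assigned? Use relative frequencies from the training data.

poisonous

edible: (137/146) × (7/137) × (13/137) × (62/137) × (27/137) ≈ 0.000405772
poisonous: (9/146) × (5/9) × (4/9) × (7/9) × (3/9) ≈ 0.00394611
Highest score → poisonous.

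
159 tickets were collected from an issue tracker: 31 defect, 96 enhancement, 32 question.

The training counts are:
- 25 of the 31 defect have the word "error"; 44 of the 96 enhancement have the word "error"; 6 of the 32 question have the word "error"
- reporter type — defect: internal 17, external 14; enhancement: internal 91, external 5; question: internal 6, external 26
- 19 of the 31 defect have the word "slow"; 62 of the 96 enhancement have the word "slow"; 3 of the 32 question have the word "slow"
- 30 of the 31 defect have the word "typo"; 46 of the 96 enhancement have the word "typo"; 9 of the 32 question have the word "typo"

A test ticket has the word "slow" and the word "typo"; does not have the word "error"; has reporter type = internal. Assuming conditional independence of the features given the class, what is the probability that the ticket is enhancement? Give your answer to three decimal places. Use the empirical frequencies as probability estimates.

defect: (31/159) × (6/31) × (17/31) × (19/31) × (30/31) ≈ 0.0122742
enhancement: (96/159) × (52/96) × (91/96) × (62/96) × (46/96) ≈ 0.0959364
question: (32/159) × (26/32) × (6/32) × (3/32) × (9/32) ≈ 0.000808428
P(enhancement | x) = 0.0959364 / 0.109019028 ≈ 0.880

0.880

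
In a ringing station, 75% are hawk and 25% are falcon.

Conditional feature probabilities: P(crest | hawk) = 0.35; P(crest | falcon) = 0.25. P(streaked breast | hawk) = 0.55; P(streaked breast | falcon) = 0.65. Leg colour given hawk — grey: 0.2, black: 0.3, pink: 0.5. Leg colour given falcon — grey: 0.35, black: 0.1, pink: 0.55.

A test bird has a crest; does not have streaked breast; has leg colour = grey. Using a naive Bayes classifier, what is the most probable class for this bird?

hawk

hawk: 0.75 × 0.35 × (1−0.55) × 0.2 = 0.023625
falcon: 0.25 × 0.25 × (1−0.65) × 0.35 = 0.00765625
Highest score → hawk.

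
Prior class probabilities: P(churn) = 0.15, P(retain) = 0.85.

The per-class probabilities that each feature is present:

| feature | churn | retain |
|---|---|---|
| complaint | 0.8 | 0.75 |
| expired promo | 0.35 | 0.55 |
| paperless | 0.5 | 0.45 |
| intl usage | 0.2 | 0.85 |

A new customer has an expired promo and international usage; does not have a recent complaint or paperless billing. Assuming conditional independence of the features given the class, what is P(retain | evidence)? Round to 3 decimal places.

0.981

churn: 0.15 × (1−0.8) × 0.35 × (1−0.5) × 0.2 = 0.00105
retain: 0.85 × (1−0.75) × 0.55 × (1−0.45) × 0.85 = 0.0546390625
P(retain | x) = 0.0546390625 / 0.0556890625 ≈ 0.981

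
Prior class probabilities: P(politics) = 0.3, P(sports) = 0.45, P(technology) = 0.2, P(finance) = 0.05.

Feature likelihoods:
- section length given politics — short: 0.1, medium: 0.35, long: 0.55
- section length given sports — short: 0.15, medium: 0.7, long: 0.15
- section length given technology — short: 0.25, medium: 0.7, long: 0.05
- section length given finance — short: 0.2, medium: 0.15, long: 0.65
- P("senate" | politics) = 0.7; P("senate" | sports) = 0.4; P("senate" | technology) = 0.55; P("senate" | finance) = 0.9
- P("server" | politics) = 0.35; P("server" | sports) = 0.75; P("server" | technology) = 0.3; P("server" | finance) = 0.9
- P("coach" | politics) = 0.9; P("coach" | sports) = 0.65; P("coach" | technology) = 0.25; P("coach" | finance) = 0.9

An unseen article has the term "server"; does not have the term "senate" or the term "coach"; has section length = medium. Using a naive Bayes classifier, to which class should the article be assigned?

politics: 0.3 × 0.35 × (1−0.7) × 0.35 × (1−0.9) = 0.0011025
sports: 0.45 × 0.7 × (1−0.4) × 0.75 × (1−0.65) = 0.0496125
technology: 0.2 × 0.7 × (1−0.55) × 0.3 × (1−0.25) = 0.014175
finance: 0.05 × 0.15 × (1−0.9) × 0.9 × (1−0.9) = 0.0000675
Highest score → sports.

sports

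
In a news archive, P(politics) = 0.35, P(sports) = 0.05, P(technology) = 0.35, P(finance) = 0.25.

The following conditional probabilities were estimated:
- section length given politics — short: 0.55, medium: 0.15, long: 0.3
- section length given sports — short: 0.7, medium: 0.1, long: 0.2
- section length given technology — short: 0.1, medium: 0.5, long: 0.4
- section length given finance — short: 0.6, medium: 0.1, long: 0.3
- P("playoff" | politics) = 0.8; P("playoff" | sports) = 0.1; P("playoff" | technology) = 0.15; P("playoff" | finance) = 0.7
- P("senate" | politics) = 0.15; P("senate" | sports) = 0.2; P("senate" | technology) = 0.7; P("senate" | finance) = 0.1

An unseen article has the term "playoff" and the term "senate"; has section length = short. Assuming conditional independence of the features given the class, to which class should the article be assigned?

politics

politics: 0.35 × 0.55 × 0.8 × 0.15 = 0.0231
sports: 0.05 × 0.7 × 0.1 × 0.2 = 0.0007
technology: 0.35 × 0.1 × 0.15 × 0.7 = 0.003675
finance: 0.25 × 0.6 × 0.7 × 0.1 = 0.0105
Highest score → politics.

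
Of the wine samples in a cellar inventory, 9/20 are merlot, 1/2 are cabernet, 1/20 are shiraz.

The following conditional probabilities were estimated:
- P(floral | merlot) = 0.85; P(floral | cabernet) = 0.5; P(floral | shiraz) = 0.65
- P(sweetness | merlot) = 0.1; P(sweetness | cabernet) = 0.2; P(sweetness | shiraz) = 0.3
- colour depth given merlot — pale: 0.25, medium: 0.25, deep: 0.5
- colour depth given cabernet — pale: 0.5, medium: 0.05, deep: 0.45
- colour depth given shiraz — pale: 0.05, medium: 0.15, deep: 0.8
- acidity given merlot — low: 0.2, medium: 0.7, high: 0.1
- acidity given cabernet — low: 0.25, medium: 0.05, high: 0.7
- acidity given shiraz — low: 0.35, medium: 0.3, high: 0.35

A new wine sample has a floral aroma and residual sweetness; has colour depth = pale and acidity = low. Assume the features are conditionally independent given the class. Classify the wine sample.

merlot: 0.45 × 0.85 × 0.1 × 0.25 × 0.2 = 0.0019125
cabernet: 0.5 × 0.5 × 0.2 × 0.5 × 0.25 = 0.00625
shiraz: 0.05 × 0.65 × 0.3 × 0.05 × 0.35 = 0.000170625
Highest score → cabernet.

cabernet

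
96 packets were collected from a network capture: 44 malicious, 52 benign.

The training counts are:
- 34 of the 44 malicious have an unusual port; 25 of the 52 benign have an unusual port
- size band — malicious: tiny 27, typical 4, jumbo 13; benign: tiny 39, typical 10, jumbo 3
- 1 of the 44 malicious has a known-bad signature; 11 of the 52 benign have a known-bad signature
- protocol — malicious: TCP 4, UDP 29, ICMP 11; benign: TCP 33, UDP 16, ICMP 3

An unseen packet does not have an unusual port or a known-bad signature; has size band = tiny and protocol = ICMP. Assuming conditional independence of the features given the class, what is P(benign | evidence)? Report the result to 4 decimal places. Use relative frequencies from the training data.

0.3806

malicious: (44/96) × (10/44) × (27/44) × (43/44) × (11/44) ≈ 0.0156169
benign: (52/96) × (27/52) × (39/52) × (41/52) × (3/52) ≈ 0.00959516
P(benign | x) = 0.00959516 / 0.02521206 ≈ 0.3806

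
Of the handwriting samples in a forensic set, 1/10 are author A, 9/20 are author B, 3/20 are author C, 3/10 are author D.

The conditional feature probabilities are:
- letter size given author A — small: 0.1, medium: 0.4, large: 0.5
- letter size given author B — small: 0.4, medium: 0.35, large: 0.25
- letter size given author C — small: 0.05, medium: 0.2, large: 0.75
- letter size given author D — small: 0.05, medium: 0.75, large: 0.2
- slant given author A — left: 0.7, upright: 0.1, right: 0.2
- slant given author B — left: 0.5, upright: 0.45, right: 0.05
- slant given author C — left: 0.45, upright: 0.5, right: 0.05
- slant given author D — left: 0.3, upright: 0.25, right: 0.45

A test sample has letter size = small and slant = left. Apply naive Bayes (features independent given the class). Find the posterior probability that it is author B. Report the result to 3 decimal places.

0.858

author A: 0.1 × 0.1 × 0.7 = 0.007
author B: 0.45 × 0.4 × 0.5 = 0.09
author C: 0.15 × 0.05 × 0.45 = 0.003375
author D: 0.3 × 0.05 × 0.3 = 0.0045
P(author B | x) = 0.09 / 0.104875 ≈ 0.858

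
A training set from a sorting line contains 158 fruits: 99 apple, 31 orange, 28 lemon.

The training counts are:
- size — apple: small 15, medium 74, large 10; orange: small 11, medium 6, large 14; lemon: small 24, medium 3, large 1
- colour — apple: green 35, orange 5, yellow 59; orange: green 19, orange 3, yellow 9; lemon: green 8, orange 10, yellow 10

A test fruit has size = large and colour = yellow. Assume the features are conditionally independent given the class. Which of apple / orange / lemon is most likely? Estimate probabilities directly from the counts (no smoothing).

apple

apple: (99/158) × (10/99) × (59/99) ≈ 0.037719
orange: (31/158) × (14/31) × (9/31) ≈ 0.0257248
lemon: (28/158) × (1/28) × (10/28) ≈ 0.0022604
Highest score → apple.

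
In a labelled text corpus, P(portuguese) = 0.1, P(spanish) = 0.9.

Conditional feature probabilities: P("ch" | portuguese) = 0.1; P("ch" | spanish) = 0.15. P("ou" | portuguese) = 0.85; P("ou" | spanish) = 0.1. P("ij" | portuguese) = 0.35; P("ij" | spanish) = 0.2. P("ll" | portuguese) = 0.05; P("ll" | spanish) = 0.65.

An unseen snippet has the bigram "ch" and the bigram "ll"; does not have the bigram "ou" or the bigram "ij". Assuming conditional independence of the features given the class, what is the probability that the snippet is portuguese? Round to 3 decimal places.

portuguese: 0.1 × 0.1 × (1−0.85) × (1−0.35) × 0.05 = 0.00004875
spanish: 0.9 × 0.15 × (1−0.1) × (1−0.2) × 0.65 = 0.06318
P(portuguese | x) = 0.00004875 / 0.06322875 ≈ 0.001

0.001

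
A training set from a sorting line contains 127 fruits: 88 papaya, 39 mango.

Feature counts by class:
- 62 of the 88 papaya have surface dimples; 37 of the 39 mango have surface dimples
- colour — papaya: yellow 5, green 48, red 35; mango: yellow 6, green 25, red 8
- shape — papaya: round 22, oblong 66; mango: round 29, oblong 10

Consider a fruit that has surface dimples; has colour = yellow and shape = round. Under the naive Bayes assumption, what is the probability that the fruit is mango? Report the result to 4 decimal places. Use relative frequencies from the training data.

0.8278

papaya: (88/127) × (62/88) × (5/88) × (22/88) ≈ 0.0069345
mango: (39/127) × (37/39) × (6/39) × (29/39) ≈ 0.0333287
P(mango | x) = 0.0333287 / 0.0402632 ≈ 0.8278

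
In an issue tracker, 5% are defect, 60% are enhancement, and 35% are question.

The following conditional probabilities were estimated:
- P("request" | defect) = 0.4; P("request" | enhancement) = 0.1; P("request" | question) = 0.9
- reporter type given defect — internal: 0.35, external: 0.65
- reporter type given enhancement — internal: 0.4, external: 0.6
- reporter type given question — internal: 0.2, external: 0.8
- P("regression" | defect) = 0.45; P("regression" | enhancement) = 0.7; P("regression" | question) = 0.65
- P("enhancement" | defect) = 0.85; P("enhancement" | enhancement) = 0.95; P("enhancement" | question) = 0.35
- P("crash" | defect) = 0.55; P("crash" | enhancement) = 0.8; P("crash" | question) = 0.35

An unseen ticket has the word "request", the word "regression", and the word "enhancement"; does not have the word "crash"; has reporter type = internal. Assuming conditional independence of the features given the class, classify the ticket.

question

defect: 0.05 × 0.4 × 0.35 × 0.45 × 0.85 × (1−0.55) = 0.001204875
enhancement: 0.6 × 0.1 × 0.4 × 0.7 × 0.95 × (1−0.8) = 0.003192
question: 0.35 × 0.9 × 0.2 × 0.65 × 0.35 × (1−0.35) = 0.009316125
Highest score → question.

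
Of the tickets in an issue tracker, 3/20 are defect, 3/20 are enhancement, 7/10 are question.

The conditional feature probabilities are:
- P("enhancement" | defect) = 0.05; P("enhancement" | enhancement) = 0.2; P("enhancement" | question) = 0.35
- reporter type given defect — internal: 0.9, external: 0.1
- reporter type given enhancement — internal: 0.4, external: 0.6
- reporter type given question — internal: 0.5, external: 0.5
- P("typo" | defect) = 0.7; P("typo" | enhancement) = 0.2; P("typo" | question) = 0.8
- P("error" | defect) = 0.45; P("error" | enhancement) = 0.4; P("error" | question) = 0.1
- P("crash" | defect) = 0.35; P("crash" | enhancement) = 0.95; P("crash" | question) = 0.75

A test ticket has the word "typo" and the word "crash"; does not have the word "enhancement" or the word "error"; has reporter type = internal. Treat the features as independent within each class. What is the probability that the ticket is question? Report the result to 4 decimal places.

0.8437

defect: 0.15 × (1−0.05) × 0.9 × 0.7 × (1−0.45) × 0.35 = 0.0172816875
enhancement: 0.15 × (1−0.2) × 0.4 × 0.2 × (1−0.4) × 0.95 = 0.005472
question: 0.7 × (1−0.35) × 0.5 × 0.8 × (1−0.1) × 0.75 = 0.12285
P(question | x) = 0.12285 / 0.1456036875 ≈ 0.8437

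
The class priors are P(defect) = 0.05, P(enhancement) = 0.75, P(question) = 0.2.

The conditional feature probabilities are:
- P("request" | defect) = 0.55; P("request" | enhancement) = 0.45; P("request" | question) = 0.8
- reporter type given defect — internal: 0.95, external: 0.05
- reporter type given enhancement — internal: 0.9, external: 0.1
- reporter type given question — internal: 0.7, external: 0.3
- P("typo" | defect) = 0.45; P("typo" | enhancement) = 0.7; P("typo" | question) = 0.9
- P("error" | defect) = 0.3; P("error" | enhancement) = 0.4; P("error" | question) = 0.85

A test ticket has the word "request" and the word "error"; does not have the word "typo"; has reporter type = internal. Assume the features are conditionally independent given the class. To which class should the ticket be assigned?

defect: 0.05 × 0.55 × 0.95 × (1−0.45) × 0.3 = 0.004310625
enhancement: 0.75 × 0.45 × 0.9 × (1−0.7) × 0.4 = 0.03645
question: 0.2 × 0.8 × 0.7 × (1−0.9) × 0.85 = 0.00952
Highest score → enhancement.

enhancement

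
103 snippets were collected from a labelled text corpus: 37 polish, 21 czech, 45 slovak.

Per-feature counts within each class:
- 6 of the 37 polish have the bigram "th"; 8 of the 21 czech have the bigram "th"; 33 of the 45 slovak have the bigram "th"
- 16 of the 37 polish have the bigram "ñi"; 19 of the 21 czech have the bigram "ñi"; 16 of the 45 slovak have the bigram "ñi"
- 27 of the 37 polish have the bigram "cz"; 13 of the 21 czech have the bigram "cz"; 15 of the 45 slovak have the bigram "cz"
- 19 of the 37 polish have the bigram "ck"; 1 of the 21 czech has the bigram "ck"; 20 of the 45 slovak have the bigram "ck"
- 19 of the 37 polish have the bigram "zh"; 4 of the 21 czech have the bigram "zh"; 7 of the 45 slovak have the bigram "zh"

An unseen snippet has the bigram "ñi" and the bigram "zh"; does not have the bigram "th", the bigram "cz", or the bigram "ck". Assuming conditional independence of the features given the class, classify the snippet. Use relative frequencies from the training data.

polish: (37/103) × (31/37) × (16/37) × (10/37) × (18/37) × (19/37) ≈ 0.00878747
czech: (21/103) × (13/21) × (19/21) × (8/21) × (20/21) × (4/21) ≈ 0.00789155
slovak: (45/103) × (12/45) × (16/45) × (30/45) × (25/45) × (7/45) ≈ 0.00238656
Highest score → polish.

polish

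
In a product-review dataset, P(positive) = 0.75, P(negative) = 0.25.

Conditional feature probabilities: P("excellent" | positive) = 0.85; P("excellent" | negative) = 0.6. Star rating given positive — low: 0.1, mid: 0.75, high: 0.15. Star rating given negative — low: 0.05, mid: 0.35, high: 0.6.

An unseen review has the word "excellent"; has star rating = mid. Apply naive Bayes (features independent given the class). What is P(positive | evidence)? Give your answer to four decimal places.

positive: 0.75 × 0.85 × 0.75 = 0.478125
negative: 0.25 × 0.6 × 0.35 = 0.0525
P(positive | x) = 0.478125 / 0.530625 ≈ 0.9011

0.9011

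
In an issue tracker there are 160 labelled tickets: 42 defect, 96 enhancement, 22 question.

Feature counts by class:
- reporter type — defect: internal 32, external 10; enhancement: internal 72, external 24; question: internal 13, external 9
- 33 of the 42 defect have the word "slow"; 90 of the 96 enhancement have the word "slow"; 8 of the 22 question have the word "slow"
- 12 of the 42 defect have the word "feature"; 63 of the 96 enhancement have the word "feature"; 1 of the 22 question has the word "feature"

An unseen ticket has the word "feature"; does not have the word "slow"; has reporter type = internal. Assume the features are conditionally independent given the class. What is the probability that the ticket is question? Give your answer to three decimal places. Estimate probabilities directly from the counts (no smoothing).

defect: (42/160) × (32/42) × (9/42) × (12/42) ≈ 0.0122449
enhancement: (96/160) × (72/96) × (6/96) × (63/96) = 0.01845703125
question: (22/160) × (13/22) × (14/22) × (1/22) ≈ 0.00235021
P(question | x) = 0.00235021 / 0.03305214125 ≈ 0.071

0.071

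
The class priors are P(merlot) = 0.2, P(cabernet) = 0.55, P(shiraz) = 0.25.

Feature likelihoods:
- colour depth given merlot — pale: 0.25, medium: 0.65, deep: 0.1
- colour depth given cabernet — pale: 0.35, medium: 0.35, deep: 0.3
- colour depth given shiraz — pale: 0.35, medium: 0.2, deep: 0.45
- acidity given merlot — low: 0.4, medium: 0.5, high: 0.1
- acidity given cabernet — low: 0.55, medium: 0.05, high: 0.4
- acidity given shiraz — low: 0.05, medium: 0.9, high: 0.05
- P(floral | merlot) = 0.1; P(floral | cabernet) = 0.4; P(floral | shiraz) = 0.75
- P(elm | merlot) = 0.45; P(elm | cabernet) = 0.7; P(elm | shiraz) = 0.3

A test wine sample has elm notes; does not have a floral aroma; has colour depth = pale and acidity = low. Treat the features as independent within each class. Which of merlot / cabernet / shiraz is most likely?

cabernet

merlot: 0.2 × 0.25 × 0.4 × (1−0.1) × 0.45 = 0.0081
cabernet: 0.55 × 0.35 × 0.55 × (1−0.4) × 0.7 = 0.0444675
shiraz: 0.25 × 0.35 × 0.05 × (1−0.75) × 0.3 = 0.000328125
Highest score → cabernet.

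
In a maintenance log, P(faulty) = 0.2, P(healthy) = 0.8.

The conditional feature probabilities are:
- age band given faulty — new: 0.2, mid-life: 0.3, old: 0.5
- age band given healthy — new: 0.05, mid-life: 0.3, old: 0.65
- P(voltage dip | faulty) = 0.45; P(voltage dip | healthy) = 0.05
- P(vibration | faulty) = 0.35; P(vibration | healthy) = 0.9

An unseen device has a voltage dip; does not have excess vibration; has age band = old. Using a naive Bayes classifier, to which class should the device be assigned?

faulty: 0.2 × 0.5 × 0.45 × (1−0.35) = 0.02925
healthy: 0.8 × 0.65 × 0.05 × (1−0.9) = 0.0026
Highest score → faulty.

faulty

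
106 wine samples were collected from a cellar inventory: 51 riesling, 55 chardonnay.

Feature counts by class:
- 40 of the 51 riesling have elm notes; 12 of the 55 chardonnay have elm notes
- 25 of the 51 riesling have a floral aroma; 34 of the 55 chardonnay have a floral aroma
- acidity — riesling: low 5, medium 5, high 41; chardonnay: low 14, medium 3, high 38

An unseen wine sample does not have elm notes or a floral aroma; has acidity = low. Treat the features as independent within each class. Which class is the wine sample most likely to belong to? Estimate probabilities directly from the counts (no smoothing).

chardonnay

riesling: (51/106) × (11/51) × (26/51) × (5/51) ≈ 0.00518668
chardonnay: (55/106) × (43/55) × (21/55) × (14/55) ≈ 0.0394262
Highest score → chardonnay.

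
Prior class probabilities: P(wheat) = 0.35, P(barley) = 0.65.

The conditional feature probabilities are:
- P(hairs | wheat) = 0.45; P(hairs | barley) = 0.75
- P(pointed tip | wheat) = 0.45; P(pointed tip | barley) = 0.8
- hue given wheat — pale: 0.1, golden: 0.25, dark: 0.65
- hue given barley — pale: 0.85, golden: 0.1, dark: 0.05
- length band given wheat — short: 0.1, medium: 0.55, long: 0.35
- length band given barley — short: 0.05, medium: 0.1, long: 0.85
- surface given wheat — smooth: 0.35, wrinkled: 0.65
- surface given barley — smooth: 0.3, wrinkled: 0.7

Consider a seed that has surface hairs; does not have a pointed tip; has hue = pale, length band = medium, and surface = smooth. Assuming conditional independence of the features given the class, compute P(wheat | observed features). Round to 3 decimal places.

wheat: 0.35 × 0.45 × (1−0.45) × 0.1 × 0.55 × 0.35 = 0.00166753125
barley: 0.65 × 0.75 × (1−0.8) × 0.85 × 0.1 × 0.3 = 0.00248625
P(wheat | x) = 0.00166753125 / 0.00415378125 ≈ 0.401

0.401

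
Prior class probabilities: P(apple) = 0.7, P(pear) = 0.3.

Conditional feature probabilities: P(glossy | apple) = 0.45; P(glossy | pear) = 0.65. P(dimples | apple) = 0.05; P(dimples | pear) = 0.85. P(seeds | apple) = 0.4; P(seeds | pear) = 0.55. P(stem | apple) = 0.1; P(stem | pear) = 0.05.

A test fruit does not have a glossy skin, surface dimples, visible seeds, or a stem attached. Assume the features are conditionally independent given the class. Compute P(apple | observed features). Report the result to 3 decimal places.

apple: 0.7 × (1−0.45) × (1−0.05) × (1−0.4) × (1−0.1) = 0.197505
pear: 0.3 × (1−0.65) × (1−0.85) × (1−0.55) × (1−0.05) = 0.006733125
P(apple | x) = 0.197505 / 0.204238125 ≈ 0.967

0.967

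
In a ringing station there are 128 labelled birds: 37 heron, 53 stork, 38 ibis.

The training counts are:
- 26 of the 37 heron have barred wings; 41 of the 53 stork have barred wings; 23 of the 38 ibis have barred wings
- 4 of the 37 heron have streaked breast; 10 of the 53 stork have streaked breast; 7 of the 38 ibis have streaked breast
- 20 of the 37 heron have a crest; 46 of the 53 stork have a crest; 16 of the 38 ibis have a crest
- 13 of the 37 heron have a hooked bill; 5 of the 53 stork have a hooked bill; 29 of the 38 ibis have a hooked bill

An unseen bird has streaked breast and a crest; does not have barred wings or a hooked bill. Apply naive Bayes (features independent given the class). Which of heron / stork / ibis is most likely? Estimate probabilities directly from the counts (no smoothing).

heron: (37/128) × (11/37) × (4/37) × (20/37) × (24/37) ≈ 0.00325746
stork: (53/128) × (12/53) × (10/53) × (46/53) × (48/53) ≈ 0.0139041
ibis: (38/128) × (15/38) × (7/38) × (16/38) × (9/38) ≈ 0.00215274
Highest score → stork.

stork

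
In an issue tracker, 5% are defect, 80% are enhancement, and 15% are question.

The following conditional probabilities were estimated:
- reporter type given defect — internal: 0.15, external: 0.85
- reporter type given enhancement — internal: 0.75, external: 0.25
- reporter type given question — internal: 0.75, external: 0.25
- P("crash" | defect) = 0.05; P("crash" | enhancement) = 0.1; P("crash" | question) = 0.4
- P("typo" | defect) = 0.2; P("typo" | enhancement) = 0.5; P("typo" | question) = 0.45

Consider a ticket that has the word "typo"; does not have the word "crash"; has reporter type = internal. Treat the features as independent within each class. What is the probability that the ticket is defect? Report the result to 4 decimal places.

0.0047

defect: 0.05 × 0.15 × (1−0.05) × 0.2 = 0.001425
enhancement: 0.8 × 0.75 × (1−0.1) × 0.5 = 0.27
question: 0.15 × 0.75 × (1−0.4) × 0.45 = 0.030375
P(defect | x) = 0.001425 / 0.3018 ≈ 0.0047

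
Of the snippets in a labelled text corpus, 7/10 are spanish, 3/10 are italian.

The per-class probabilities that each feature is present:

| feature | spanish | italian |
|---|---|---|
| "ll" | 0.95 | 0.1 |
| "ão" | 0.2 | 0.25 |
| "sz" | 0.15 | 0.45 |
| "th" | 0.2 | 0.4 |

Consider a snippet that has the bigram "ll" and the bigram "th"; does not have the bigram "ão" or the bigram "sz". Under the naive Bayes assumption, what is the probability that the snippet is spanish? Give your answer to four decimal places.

spanish: 0.7 × 0.95 × (1−0.2) × (1−0.15) × 0.2 = 0.09044
italian: 0.3 × 0.1 × (1−0.25) × (1−0.45) × 0.4 = 0.00495
P(spanish | x) = 0.09044 / 0.09539 ≈ 0.9481

0.9481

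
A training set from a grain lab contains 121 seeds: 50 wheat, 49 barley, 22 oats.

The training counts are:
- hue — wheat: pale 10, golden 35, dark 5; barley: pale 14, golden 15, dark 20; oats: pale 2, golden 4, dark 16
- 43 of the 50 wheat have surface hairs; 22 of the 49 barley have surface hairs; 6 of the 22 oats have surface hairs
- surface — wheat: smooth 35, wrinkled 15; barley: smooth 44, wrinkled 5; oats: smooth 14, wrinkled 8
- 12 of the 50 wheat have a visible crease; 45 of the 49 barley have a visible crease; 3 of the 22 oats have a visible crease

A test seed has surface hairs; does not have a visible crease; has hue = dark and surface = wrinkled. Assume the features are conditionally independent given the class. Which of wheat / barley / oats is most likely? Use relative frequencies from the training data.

oats

wheat: (50/121) × (5/50) × (43/50) × (15/50) × (38/50) ≈ 0.00810248
barley: (49/121) × (20/49) × (22/49) × (5/49) × (4/49) ≈ 0.000618172
oats: (22/121) × (16/22) × (6/22) × (8/22) × (19/22) ≈ 0.0113256
Highest score → oats.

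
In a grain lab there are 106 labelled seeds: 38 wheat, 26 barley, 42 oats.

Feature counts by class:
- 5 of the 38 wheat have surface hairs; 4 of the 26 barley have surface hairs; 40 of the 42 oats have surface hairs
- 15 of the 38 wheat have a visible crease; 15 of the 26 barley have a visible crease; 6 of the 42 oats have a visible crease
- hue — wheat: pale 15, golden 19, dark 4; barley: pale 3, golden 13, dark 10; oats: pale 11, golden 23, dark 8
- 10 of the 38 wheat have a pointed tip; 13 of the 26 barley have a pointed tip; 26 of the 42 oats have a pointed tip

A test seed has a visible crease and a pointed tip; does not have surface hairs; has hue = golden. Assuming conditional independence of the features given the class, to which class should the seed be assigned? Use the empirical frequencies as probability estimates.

barley

wheat: (38/106) × (33/38) × (15/38) × (19/38) × (10/38) ≈ 0.0161697
barley: (26/106) × (22/26) × (15/26) × (13/26) × (13/26) ≈ 0.0299347
oats: (42/106) × (2/42) × (6/42) × (23/42) × (26/42) ≈ 0.000913753
Highest score → barley.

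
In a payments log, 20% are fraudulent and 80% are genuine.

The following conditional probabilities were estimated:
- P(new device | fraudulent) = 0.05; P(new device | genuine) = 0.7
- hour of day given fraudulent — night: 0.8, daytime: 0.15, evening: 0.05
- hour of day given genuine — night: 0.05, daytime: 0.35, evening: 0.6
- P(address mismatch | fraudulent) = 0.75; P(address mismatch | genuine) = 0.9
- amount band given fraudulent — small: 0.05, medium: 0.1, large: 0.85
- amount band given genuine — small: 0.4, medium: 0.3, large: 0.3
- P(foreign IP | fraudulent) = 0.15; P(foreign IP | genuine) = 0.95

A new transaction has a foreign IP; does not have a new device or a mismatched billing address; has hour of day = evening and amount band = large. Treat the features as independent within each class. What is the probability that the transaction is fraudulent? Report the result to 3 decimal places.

fraudulent: 0.2 × (1−0.05) × 0.05 × (1−0.75) × 0.85 × 0.15 = 0.0003028125
genuine: 0.8 × (1−0.7) × 0.6 × (1−0.9) × 0.3 × 0.95 = 0.004104
P(fraudulent | x) = 0.0003028125 / 0.0044068125 ≈ 0.069

0.069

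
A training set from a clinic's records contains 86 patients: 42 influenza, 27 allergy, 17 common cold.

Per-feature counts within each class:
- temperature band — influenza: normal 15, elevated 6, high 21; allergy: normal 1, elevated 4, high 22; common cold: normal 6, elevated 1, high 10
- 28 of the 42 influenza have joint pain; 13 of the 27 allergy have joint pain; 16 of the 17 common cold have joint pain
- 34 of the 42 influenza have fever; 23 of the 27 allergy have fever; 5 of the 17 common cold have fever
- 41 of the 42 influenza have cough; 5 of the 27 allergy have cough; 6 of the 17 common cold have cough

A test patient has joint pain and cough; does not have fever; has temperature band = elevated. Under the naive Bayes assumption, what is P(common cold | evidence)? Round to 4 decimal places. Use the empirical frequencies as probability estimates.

0.2274

influenza: (42/86) × (6/42) × (28/42) × (8/42) × (41/42) ≈ 0.00864842
allergy: (27/86) × (4/27) × (13/27) × (4/27) × (5/27) ≈ 0.000614389
common cold: (17/86) × (1/17) × (16/17) × (12/17) × (6/17) ≈ 0.00272651
P(common cold | x) = 0.00272651 / 0.011989319 ≈ 0.2274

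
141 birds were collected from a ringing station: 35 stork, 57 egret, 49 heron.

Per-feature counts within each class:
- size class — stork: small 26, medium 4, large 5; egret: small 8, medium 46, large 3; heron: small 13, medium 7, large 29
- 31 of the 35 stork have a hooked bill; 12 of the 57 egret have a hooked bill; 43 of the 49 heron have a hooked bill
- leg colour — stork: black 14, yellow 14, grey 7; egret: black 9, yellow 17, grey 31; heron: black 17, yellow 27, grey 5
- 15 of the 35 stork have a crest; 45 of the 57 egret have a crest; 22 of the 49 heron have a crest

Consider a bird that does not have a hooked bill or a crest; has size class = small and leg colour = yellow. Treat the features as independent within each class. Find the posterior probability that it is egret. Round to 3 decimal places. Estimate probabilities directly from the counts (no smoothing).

stork: (35/141) × (26/35) × (4/35) × (14/35) × (20/35) ≈ 0.00481691
egret: (57/141) × (8/57) × (45/57) × (17/57) × (12/57) ≈ 0.00281248
heron: (49/141) × (13/49) × (6/49) × (27/49) × (27/49) ≈ 0.00342779
P(egret | x) = 0.00281248 / 0.01105718 ≈ 0.254

0.254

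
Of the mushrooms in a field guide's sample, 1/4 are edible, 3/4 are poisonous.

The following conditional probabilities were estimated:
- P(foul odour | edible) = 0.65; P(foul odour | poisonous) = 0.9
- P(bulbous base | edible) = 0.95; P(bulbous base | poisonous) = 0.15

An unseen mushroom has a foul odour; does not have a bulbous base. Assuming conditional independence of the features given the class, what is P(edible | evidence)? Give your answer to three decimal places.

0.014

edible: 0.25 × 0.65 × (1−0.95) = 0.008125
poisonous: 0.75 × 0.9 × (1−0.15) = 0.57375
P(edible | x) = 0.008125 / 0.581875 ≈ 0.014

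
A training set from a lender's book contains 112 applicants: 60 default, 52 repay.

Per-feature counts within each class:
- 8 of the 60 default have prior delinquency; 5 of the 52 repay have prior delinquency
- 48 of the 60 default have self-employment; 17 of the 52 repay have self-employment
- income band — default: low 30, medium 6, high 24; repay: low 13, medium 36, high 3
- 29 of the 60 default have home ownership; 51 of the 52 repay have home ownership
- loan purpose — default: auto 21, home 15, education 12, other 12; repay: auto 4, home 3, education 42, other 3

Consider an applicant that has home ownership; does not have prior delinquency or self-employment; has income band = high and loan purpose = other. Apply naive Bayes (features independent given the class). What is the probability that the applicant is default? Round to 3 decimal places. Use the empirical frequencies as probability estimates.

0.796

default: (60/112) × (52/60) × (12/60) × (24/60) × (29/60) × (12/60) ≈ 0.00359048
repay: (52/112) × (47/52) × (35/52) × (3/52) × (51/52) × (3/52) ≈ 0.000922035
P(default | x) = 0.00359048 / 0.004512515 ≈ 0.796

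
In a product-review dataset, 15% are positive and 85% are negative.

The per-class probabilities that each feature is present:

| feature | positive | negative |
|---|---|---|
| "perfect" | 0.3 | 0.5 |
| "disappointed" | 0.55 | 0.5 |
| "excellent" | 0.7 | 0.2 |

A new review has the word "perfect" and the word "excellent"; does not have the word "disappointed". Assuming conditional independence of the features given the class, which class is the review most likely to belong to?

positive: 0.15 × 0.3 × (1−0.55) × 0.7 = 0.014175
negative: 0.85 × 0.5 × (1−0.5) × 0.2 = 0.0425
Highest score → negative.

negative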